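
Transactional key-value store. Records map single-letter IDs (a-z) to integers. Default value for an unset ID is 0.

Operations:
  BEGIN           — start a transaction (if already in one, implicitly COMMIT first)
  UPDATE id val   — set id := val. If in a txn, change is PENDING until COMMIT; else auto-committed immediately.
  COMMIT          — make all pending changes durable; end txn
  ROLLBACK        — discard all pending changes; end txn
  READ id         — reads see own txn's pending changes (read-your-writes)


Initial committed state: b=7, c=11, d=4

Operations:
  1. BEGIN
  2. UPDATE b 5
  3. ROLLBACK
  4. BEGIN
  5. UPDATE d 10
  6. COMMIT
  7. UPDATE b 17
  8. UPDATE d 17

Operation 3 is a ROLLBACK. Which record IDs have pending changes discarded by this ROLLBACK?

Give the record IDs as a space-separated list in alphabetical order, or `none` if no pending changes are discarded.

Answer: b

Derivation:
Initial committed: {b=7, c=11, d=4}
Op 1: BEGIN: in_txn=True, pending={}
Op 2: UPDATE b=5 (pending; pending now {b=5})
Op 3: ROLLBACK: discarded pending ['b']; in_txn=False
Op 4: BEGIN: in_txn=True, pending={}
Op 5: UPDATE d=10 (pending; pending now {d=10})
Op 6: COMMIT: merged ['d'] into committed; committed now {b=7, c=11, d=10}
Op 7: UPDATE b=17 (auto-commit; committed b=17)
Op 8: UPDATE d=17 (auto-commit; committed d=17)
ROLLBACK at op 3 discards: ['b']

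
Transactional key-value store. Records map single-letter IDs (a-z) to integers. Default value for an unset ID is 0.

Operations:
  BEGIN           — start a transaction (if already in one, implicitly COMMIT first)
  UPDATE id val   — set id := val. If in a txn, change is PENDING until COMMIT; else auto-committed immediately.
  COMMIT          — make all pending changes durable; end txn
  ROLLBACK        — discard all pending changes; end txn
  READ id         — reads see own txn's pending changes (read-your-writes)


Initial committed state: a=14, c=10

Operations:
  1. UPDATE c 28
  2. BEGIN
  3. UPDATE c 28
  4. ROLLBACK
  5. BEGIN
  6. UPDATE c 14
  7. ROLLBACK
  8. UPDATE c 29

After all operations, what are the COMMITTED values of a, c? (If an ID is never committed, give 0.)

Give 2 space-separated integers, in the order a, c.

Answer: 14 29

Derivation:
Initial committed: {a=14, c=10}
Op 1: UPDATE c=28 (auto-commit; committed c=28)
Op 2: BEGIN: in_txn=True, pending={}
Op 3: UPDATE c=28 (pending; pending now {c=28})
Op 4: ROLLBACK: discarded pending ['c']; in_txn=False
Op 5: BEGIN: in_txn=True, pending={}
Op 6: UPDATE c=14 (pending; pending now {c=14})
Op 7: ROLLBACK: discarded pending ['c']; in_txn=False
Op 8: UPDATE c=29 (auto-commit; committed c=29)
Final committed: {a=14, c=29}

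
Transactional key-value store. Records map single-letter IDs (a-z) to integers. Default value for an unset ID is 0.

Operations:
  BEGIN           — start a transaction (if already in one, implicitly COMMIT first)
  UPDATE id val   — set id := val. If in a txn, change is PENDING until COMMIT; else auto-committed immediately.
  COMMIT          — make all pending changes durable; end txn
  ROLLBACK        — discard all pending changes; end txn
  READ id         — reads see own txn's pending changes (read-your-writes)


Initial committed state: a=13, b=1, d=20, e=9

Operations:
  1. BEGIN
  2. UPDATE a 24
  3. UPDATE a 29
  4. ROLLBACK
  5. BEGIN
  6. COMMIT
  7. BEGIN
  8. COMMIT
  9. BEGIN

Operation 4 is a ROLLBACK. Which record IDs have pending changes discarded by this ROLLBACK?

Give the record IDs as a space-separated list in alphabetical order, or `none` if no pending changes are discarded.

Answer: a

Derivation:
Initial committed: {a=13, b=1, d=20, e=9}
Op 1: BEGIN: in_txn=True, pending={}
Op 2: UPDATE a=24 (pending; pending now {a=24})
Op 3: UPDATE a=29 (pending; pending now {a=29})
Op 4: ROLLBACK: discarded pending ['a']; in_txn=False
Op 5: BEGIN: in_txn=True, pending={}
Op 6: COMMIT: merged [] into committed; committed now {a=13, b=1, d=20, e=9}
Op 7: BEGIN: in_txn=True, pending={}
Op 8: COMMIT: merged [] into committed; committed now {a=13, b=1, d=20, e=9}
Op 9: BEGIN: in_txn=True, pending={}
ROLLBACK at op 4 discards: ['a']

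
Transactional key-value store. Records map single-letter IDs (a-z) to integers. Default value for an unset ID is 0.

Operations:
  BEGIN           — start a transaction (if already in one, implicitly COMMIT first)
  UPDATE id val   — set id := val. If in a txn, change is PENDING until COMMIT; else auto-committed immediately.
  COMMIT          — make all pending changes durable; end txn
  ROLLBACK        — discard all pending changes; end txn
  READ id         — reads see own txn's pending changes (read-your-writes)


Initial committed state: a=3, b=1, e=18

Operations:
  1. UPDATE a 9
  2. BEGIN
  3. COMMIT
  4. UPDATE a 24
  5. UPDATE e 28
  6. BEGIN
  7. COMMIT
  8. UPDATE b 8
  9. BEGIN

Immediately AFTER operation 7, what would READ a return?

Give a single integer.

Answer: 24

Derivation:
Initial committed: {a=3, b=1, e=18}
Op 1: UPDATE a=9 (auto-commit; committed a=9)
Op 2: BEGIN: in_txn=True, pending={}
Op 3: COMMIT: merged [] into committed; committed now {a=9, b=1, e=18}
Op 4: UPDATE a=24 (auto-commit; committed a=24)
Op 5: UPDATE e=28 (auto-commit; committed e=28)
Op 6: BEGIN: in_txn=True, pending={}
Op 7: COMMIT: merged [] into committed; committed now {a=24, b=1, e=28}
After op 7: visible(a) = 24 (pending={}, committed={a=24, b=1, e=28})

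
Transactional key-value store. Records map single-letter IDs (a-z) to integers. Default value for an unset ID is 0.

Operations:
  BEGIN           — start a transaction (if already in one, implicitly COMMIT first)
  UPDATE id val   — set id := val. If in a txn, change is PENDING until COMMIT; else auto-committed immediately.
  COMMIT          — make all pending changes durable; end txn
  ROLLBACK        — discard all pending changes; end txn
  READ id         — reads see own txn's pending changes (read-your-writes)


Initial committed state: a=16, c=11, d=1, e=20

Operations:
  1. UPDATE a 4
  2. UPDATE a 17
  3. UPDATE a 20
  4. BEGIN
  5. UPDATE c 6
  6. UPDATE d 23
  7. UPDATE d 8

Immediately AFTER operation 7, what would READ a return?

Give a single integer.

Answer: 20

Derivation:
Initial committed: {a=16, c=11, d=1, e=20}
Op 1: UPDATE a=4 (auto-commit; committed a=4)
Op 2: UPDATE a=17 (auto-commit; committed a=17)
Op 3: UPDATE a=20 (auto-commit; committed a=20)
Op 4: BEGIN: in_txn=True, pending={}
Op 5: UPDATE c=6 (pending; pending now {c=6})
Op 6: UPDATE d=23 (pending; pending now {c=6, d=23})
Op 7: UPDATE d=8 (pending; pending now {c=6, d=8})
After op 7: visible(a) = 20 (pending={c=6, d=8}, committed={a=20, c=11, d=1, e=20})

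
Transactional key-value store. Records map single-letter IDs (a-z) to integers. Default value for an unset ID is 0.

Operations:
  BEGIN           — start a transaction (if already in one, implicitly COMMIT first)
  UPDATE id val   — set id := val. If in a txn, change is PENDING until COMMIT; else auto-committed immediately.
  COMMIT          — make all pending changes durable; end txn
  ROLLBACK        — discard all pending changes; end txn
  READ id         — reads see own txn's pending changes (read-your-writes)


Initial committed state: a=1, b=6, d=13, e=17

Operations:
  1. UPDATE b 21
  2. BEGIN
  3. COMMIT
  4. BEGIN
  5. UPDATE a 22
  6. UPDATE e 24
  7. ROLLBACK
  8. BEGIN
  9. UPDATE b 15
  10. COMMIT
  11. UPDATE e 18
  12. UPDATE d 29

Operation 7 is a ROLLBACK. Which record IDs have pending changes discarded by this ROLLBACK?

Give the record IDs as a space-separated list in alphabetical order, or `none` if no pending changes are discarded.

Initial committed: {a=1, b=6, d=13, e=17}
Op 1: UPDATE b=21 (auto-commit; committed b=21)
Op 2: BEGIN: in_txn=True, pending={}
Op 3: COMMIT: merged [] into committed; committed now {a=1, b=21, d=13, e=17}
Op 4: BEGIN: in_txn=True, pending={}
Op 5: UPDATE a=22 (pending; pending now {a=22})
Op 6: UPDATE e=24 (pending; pending now {a=22, e=24})
Op 7: ROLLBACK: discarded pending ['a', 'e']; in_txn=False
Op 8: BEGIN: in_txn=True, pending={}
Op 9: UPDATE b=15 (pending; pending now {b=15})
Op 10: COMMIT: merged ['b'] into committed; committed now {a=1, b=15, d=13, e=17}
Op 11: UPDATE e=18 (auto-commit; committed e=18)
Op 12: UPDATE d=29 (auto-commit; committed d=29)
ROLLBACK at op 7 discards: ['a', 'e']

Answer: a e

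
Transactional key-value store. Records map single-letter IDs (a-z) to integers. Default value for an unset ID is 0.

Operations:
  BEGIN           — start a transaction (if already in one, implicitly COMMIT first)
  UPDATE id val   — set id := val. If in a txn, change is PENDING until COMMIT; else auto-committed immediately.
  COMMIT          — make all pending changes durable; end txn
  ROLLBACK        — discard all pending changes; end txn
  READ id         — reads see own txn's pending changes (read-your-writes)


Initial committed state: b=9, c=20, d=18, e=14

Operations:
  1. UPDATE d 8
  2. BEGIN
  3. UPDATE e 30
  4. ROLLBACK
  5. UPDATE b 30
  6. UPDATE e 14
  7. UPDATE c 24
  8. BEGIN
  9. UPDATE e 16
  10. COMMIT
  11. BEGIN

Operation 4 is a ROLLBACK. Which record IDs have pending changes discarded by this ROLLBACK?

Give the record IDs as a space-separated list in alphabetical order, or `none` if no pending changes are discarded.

Answer: e

Derivation:
Initial committed: {b=9, c=20, d=18, e=14}
Op 1: UPDATE d=8 (auto-commit; committed d=8)
Op 2: BEGIN: in_txn=True, pending={}
Op 3: UPDATE e=30 (pending; pending now {e=30})
Op 4: ROLLBACK: discarded pending ['e']; in_txn=False
Op 5: UPDATE b=30 (auto-commit; committed b=30)
Op 6: UPDATE e=14 (auto-commit; committed e=14)
Op 7: UPDATE c=24 (auto-commit; committed c=24)
Op 8: BEGIN: in_txn=True, pending={}
Op 9: UPDATE e=16 (pending; pending now {e=16})
Op 10: COMMIT: merged ['e'] into committed; committed now {b=30, c=24, d=8, e=16}
Op 11: BEGIN: in_txn=True, pending={}
ROLLBACK at op 4 discards: ['e']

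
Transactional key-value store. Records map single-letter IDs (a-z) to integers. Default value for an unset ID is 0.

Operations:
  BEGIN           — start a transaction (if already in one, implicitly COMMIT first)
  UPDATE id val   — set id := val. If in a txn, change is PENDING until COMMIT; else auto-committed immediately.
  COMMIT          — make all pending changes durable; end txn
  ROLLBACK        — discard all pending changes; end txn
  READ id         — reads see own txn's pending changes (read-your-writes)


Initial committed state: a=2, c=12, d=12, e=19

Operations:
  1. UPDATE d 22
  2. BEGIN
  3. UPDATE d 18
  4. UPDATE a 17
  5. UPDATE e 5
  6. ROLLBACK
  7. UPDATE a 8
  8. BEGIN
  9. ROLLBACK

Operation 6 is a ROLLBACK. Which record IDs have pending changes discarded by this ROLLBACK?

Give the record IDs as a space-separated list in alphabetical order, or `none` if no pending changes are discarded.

Answer: a d e

Derivation:
Initial committed: {a=2, c=12, d=12, e=19}
Op 1: UPDATE d=22 (auto-commit; committed d=22)
Op 2: BEGIN: in_txn=True, pending={}
Op 3: UPDATE d=18 (pending; pending now {d=18})
Op 4: UPDATE a=17 (pending; pending now {a=17, d=18})
Op 5: UPDATE e=5 (pending; pending now {a=17, d=18, e=5})
Op 6: ROLLBACK: discarded pending ['a', 'd', 'e']; in_txn=False
Op 7: UPDATE a=8 (auto-commit; committed a=8)
Op 8: BEGIN: in_txn=True, pending={}
Op 9: ROLLBACK: discarded pending []; in_txn=False
ROLLBACK at op 6 discards: ['a', 'd', 'e']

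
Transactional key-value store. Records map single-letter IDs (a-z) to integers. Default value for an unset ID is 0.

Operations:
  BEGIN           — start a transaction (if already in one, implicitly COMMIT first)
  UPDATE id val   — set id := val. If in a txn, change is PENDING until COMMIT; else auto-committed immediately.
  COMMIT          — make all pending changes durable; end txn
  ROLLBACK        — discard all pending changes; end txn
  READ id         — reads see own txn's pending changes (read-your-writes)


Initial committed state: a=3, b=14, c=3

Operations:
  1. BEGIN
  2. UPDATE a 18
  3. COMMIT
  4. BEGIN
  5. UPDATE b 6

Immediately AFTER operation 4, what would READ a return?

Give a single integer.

Initial committed: {a=3, b=14, c=3}
Op 1: BEGIN: in_txn=True, pending={}
Op 2: UPDATE a=18 (pending; pending now {a=18})
Op 3: COMMIT: merged ['a'] into committed; committed now {a=18, b=14, c=3}
Op 4: BEGIN: in_txn=True, pending={}
After op 4: visible(a) = 18 (pending={}, committed={a=18, b=14, c=3})

Answer: 18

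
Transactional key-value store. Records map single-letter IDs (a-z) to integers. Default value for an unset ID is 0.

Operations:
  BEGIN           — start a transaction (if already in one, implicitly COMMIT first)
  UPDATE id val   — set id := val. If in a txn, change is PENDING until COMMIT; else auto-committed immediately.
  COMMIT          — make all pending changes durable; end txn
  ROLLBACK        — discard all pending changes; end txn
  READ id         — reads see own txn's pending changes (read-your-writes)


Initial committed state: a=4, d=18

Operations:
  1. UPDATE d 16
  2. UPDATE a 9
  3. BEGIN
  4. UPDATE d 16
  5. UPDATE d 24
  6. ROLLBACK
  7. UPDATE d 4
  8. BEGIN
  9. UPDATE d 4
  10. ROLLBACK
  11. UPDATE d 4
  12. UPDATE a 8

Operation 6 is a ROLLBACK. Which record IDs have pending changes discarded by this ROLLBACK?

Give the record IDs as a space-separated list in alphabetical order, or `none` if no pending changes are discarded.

Answer: d

Derivation:
Initial committed: {a=4, d=18}
Op 1: UPDATE d=16 (auto-commit; committed d=16)
Op 2: UPDATE a=9 (auto-commit; committed a=9)
Op 3: BEGIN: in_txn=True, pending={}
Op 4: UPDATE d=16 (pending; pending now {d=16})
Op 5: UPDATE d=24 (pending; pending now {d=24})
Op 6: ROLLBACK: discarded pending ['d']; in_txn=False
Op 7: UPDATE d=4 (auto-commit; committed d=4)
Op 8: BEGIN: in_txn=True, pending={}
Op 9: UPDATE d=4 (pending; pending now {d=4})
Op 10: ROLLBACK: discarded pending ['d']; in_txn=False
Op 11: UPDATE d=4 (auto-commit; committed d=4)
Op 12: UPDATE a=8 (auto-commit; committed a=8)
ROLLBACK at op 6 discards: ['d']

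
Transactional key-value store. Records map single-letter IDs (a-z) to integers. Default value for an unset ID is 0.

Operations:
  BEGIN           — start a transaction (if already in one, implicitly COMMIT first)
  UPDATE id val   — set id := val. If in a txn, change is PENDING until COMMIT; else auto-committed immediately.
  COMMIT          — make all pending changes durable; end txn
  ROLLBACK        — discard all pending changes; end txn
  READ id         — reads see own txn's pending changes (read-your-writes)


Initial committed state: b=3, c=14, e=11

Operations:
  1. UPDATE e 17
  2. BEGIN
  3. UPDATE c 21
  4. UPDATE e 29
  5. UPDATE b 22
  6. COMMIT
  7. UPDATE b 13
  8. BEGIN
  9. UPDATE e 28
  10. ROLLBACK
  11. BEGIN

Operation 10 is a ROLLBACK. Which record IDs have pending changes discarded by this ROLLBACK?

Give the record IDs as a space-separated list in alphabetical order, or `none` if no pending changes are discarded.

Initial committed: {b=3, c=14, e=11}
Op 1: UPDATE e=17 (auto-commit; committed e=17)
Op 2: BEGIN: in_txn=True, pending={}
Op 3: UPDATE c=21 (pending; pending now {c=21})
Op 4: UPDATE e=29 (pending; pending now {c=21, e=29})
Op 5: UPDATE b=22 (pending; pending now {b=22, c=21, e=29})
Op 6: COMMIT: merged ['b', 'c', 'e'] into committed; committed now {b=22, c=21, e=29}
Op 7: UPDATE b=13 (auto-commit; committed b=13)
Op 8: BEGIN: in_txn=True, pending={}
Op 9: UPDATE e=28 (pending; pending now {e=28})
Op 10: ROLLBACK: discarded pending ['e']; in_txn=False
Op 11: BEGIN: in_txn=True, pending={}
ROLLBACK at op 10 discards: ['e']

Answer: e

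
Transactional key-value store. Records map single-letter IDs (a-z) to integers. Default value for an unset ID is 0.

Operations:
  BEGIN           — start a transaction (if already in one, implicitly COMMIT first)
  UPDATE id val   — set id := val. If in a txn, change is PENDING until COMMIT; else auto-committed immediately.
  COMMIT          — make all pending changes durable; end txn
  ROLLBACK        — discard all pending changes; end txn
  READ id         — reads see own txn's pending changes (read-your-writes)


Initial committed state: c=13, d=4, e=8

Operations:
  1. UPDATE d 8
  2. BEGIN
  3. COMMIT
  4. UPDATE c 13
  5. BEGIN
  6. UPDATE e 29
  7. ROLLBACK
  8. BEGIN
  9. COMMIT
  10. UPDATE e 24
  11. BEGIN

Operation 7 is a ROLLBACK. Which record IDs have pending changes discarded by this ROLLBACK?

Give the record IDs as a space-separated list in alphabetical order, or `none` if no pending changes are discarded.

Answer: e

Derivation:
Initial committed: {c=13, d=4, e=8}
Op 1: UPDATE d=8 (auto-commit; committed d=8)
Op 2: BEGIN: in_txn=True, pending={}
Op 3: COMMIT: merged [] into committed; committed now {c=13, d=8, e=8}
Op 4: UPDATE c=13 (auto-commit; committed c=13)
Op 5: BEGIN: in_txn=True, pending={}
Op 6: UPDATE e=29 (pending; pending now {e=29})
Op 7: ROLLBACK: discarded pending ['e']; in_txn=False
Op 8: BEGIN: in_txn=True, pending={}
Op 9: COMMIT: merged [] into committed; committed now {c=13, d=8, e=8}
Op 10: UPDATE e=24 (auto-commit; committed e=24)
Op 11: BEGIN: in_txn=True, pending={}
ROLLBACK at op 7 discards: ['e']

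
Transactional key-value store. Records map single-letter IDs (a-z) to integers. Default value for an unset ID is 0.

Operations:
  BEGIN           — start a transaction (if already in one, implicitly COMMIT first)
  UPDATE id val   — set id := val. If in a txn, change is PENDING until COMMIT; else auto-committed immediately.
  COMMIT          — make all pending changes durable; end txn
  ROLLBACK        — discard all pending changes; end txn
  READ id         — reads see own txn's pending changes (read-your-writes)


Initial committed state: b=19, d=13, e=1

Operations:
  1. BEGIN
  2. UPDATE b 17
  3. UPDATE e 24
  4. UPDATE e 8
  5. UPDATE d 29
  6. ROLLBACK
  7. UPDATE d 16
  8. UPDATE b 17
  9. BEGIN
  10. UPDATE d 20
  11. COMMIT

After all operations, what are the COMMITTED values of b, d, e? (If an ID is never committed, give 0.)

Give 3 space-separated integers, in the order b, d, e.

Answer: 17 20 1

Derivation:
Initial committed: {b=19, d=13, e=1}
Op 1: BEGIN: in_txn=True, pending={}
Op 2: UPDATE b=17 (pending; pending now {b=17})
Op 3: UPDATE e=24 (pending; pending now {b=17, e=24})
Op 4: UPDATE e=8 (pending; pending now {b=17, e=8})
Op 5: UPDATE d=29 (pending; pending now {b=17, d=29, e=8})
Op 6: ROLLBACK: discarded pending ['b', 'd', 'e']; in_txn=False
Op 7: UPDATE d=16 (auto-commit; committed d=16)
Op 8: UPDATE b=17 (auto-commit; committed b=17)
Op 9: BEGIN: in_txn=True, pending={}
Op 10: UPDATE d=20 (pending; pending now {d=20})
Op 11: COMMIT: merged ['d'] into committed; committed now {b=17, d=20, e=1}
Final committed: {b=17, d=20, e=1}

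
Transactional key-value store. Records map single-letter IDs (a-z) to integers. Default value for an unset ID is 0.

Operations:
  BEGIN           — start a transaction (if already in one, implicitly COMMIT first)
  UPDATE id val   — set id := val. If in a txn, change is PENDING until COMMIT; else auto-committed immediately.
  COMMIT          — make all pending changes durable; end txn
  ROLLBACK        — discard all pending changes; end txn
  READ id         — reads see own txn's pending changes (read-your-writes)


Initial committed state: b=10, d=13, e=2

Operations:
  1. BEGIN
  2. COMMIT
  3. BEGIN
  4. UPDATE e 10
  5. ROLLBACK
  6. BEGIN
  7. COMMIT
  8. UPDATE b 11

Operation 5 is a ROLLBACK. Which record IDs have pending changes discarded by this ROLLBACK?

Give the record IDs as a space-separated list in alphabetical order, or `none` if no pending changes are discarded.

Answer: e

Derivation:
Initial committed: {b=10, d=13, e=2}
Op 1: BEGIN: in_txn=True, pending={}
Op 2: COMMIT: merged [] into committed; committed now {b=10, d=13, e=2}
Op 3: BEGIN: in_txn=True, pending={}
Op 4: UPDATE e=10 (pending; pending now {e=10})
Op 5: ROLLBACK: discarded pending ['e']; in_txn=False
Op 6: BEGIN: in_txn=True, pending={}
Op 7: COMMIT: merged [] into committed; committed now {b=10, d=13, e=2}
Op 8: UPDATE b=11 (auto-commit; committed b=11)
ROLLBACK at op 5 discards: ['e']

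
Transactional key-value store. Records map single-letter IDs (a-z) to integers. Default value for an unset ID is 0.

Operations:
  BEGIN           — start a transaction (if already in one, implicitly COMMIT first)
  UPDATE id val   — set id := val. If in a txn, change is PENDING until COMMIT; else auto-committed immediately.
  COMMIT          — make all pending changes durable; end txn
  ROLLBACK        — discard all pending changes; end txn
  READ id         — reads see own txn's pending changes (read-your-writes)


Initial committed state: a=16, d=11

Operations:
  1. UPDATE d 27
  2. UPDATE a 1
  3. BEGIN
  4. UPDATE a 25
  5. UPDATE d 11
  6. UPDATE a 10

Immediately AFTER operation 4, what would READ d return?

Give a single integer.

Answer: 27

Derivation:
Initial committed: {a=16, d=11}
Op 1: UPDATE d=27 (auto-commit; committed d=27)
Op 2: UPDATE a=1 (auto-commit; committed a=1)
Op 3: BEGIN: in_txn=True, pending={}
Op 4: UPDATE a=25 (pending; pending now {a=25})
After op 4: visible(d) = 27 (pending={a=25}, committed={a=1, d=27})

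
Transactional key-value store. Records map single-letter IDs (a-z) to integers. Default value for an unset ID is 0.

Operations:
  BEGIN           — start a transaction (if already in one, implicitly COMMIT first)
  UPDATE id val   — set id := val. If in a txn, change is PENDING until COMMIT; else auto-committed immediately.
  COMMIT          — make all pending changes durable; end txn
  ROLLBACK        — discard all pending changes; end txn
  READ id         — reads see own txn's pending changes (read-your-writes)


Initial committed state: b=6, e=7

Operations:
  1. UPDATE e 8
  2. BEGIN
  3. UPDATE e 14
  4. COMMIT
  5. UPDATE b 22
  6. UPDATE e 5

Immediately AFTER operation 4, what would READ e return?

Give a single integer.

Answer: 14

Derivation:
Initial committed: {b=6, e=7}
Op 1: UPDATE e=8 (auto-commit; committed e=8)
Op 2: BEGIN: in_txn=True, pending={}
Op 3: UPDATE e=14 (pending; pending now {e=14})
Op 4: COMMIT: merged ['e'] into committed; committed now {b=6, e=14}
After op 4: visible(e) = 14 (pending={}, committed={b=6, e=14})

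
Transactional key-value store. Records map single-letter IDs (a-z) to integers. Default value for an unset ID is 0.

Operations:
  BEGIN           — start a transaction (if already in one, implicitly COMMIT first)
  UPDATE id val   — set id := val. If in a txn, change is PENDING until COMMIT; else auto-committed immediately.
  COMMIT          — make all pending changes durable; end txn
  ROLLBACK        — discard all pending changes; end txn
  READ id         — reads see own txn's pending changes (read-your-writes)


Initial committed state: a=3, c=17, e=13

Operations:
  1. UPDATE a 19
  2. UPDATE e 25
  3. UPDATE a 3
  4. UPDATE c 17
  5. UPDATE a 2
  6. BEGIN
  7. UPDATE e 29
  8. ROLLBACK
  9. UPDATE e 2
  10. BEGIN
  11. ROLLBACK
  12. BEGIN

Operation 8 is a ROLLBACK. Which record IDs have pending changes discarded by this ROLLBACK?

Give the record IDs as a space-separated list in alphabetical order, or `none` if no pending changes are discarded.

Initial committed: {a=3, c=17, e=13}
Op 1: UPDATE a=19 (auto-commit; committed a=19)
Op 2: UPDATE e=25 (auto-commit; committed e=25)
Op 3: UPDATE a=3 (auto-commit; committed a=3)
Op 4: UPDATE c=17 (auto-commit; committed c=17)
Op 5: UPDATE a=2 (auto-commit; committed a=2)
Op 6: BEGIN: in_txn=True, pending={}
Op 7: UPDATE e=29 (pending; pending now {e=29})
Op 8: ROLLBACK: discarded pending ['e']; in_txn=False
Op 9: UPDATE e=2 (auto-commit; committed e=2)
Op 10: BEGIN: in_txn=True, pending={}
Op 11: ROLLBACK: discarded pending []; in_txn=False
Op 12: BEGIN: in_txn=True, pending={}
ROLLBACK at op 8 discards: ['e']

Answer: e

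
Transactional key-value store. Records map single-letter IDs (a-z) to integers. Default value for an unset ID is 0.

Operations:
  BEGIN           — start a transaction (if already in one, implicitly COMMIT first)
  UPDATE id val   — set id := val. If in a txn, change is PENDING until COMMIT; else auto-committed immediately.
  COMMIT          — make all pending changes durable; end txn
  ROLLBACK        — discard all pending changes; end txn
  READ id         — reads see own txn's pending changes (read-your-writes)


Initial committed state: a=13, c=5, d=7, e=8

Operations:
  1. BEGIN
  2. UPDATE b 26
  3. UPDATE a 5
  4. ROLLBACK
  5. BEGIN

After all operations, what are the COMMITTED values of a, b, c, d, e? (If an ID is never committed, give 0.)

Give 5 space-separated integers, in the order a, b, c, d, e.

Answer: 13 0 5 7 8

Derivation:
Initial committed: {a=13, c=5, d=7, e=8}
Op 1: BEGIN: in_txn=True, pending={}
Op 2: UPDATE b=26 (pending; pending now {b=26})
Op 3: UPDATE a=5 (pending; pending now {a=5, b=26})
Op 4: ROLLBACK: discarded pending ['a', 'b']; in_txn=False
Op 5: BEGIN: in_txn=True, pending={}
Final committed: {a=13, c=5, d=7, e=8}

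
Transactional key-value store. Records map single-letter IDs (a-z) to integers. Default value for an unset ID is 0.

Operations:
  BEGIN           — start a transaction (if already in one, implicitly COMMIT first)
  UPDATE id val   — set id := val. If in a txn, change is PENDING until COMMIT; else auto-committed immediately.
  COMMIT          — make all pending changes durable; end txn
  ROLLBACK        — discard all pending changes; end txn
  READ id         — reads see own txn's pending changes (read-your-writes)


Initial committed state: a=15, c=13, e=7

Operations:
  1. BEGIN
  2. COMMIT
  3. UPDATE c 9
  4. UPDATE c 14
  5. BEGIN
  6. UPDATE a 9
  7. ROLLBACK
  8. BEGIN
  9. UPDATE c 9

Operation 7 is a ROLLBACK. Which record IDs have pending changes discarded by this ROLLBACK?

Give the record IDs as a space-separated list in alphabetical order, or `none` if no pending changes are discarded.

Answer: a

Derivation:
Initial committed: {a=15, c=13, e=7}
Op 1: BEGIN: in_txn=True, pending={}
Op 2: COMMIT: merged [] into committed; committed now {a=15, c=13, e=7}
Op 3: UPDATE c=9 (auto-commit; committed c=9)
Op 4: UPDATE c=14 (auto-commit; committed c=14)
Op 5: BEGIN: in_txn=True, pending={}
Op 6: UPDATE a=9 (pending; pending now {a=9})
Op 7: ROLLBACK: discarded pending ['a']; in_txn=False
Op 8: BEGIN: in_txn=True, pending={}
Op 9: UPDATE c=9 (pending; pending now {c=9})
ROLLBACK at op 7 discards: ['a']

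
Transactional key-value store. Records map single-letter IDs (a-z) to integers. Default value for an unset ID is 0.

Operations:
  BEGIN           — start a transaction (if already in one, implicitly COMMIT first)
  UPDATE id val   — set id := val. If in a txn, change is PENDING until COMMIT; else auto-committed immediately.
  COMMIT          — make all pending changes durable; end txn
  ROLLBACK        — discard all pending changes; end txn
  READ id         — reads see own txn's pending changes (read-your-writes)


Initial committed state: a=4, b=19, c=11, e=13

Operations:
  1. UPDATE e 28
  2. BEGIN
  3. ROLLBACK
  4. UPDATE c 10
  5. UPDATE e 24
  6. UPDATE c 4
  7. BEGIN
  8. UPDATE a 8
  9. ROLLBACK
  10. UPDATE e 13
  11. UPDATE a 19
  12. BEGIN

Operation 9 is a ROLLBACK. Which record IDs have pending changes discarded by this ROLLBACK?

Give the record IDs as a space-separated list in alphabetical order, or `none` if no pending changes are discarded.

Answer: a

Derivation:
Initial committed: {a=4, b=19, c=11, e=13}
Op 1: UPDATE e=28 (auto-commit; committed e=28)
Op 2: BEGIN: in_txn=True, pending={}
Op 3: ROLLBACK: discarded pending []; in_txn=False
Op 4: UPDATE c=10 (auto-commit; committed c=10)
Op 5: UPDATE e=24 (auto-commit; committed e=24)
Op 6: UPDATE c=4 (auto-commit; committed c=4)
Op 7: BEGIN: in_txn=True, pending={}
Op 8: UPDATE a=8 (pending; pending now {a=8})
Op 9: ROLLBACK: discarded pending ['a']; in_txn=False
Op 10: UPDATE e=13 (auto-commit; committed e=13)
Op 11: UPDATE a=19 (auto-commit; committed a=19)
Op 12: BEGIN: in_txn=True, pending={}
ROLLBACK at op 9 discards: ['a']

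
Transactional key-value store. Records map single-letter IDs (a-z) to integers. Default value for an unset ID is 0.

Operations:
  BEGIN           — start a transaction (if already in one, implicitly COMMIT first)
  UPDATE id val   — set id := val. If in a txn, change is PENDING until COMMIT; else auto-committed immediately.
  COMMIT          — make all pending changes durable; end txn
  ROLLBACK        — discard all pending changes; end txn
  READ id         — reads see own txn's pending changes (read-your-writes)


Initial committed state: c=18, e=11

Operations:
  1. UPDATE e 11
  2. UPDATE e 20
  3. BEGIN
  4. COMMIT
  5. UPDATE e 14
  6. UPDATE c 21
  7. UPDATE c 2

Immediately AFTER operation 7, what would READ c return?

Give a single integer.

Initial committed: {c=18, e=11}
Op 1: UPDATE e=11 (auto-commit; committed e=11)
Op 2: UPDATE e=20 (auto-commit; committed e=20)
Op 3: BEGIN: in_txn=True, pending={}
Op 4: COMMIT: merged [] into committed; committed now {c=18, e=20}
Op 5: UPDATE e=14 (auto-commit; committed e=14)
Op 6: UPDATE c=21 (auto-commit; committed c=21)
Op 7: UPDATE c=2 (auto-commit; committed c=2)
After op 7: visible(c) = 2 (pending={}, committed={c=2, e=14})

Answer: 2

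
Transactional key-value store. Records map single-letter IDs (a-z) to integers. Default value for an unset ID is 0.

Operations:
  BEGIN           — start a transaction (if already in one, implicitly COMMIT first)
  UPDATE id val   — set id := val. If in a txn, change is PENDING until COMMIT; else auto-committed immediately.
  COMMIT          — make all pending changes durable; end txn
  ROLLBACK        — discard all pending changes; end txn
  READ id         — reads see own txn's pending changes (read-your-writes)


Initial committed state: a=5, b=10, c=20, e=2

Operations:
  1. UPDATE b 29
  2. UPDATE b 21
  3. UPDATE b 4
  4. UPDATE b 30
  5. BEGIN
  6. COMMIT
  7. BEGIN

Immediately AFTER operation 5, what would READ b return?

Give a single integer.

Initial committed: {a=5, b=10, c=20, e=2}
Op 1: UPDATE b=29 (auto-commit; committed b=29)
Op 2: UPDATE b=21 (auto-commit; committed b=21)
Op 3: UPDATE b=4 (auto-commit; committed b=4)
Op 4: UPDATE b=30 (auto-commit; committed b=30)
Op 5: BEGIN: in_txn=True, pending={}
After op 5: visible(b) = 30 (pending={}, committed={a=5, b=30, c=20, e=2})

Answer: 30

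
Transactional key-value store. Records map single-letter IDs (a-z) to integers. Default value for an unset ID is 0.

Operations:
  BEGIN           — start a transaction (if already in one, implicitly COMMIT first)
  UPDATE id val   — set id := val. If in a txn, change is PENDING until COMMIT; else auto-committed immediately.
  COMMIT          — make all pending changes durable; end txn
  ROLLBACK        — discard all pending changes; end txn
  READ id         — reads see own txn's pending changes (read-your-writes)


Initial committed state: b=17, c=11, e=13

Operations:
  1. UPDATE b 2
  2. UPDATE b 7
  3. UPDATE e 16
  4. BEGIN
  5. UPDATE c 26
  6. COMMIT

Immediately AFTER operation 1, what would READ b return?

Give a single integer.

Initial committed: {b=17, c=11, e=13}
Op 1: UPDATE b=2 (auto-commit; committed b=2)
After op 1: visible(b) = 2 (pending={}, committed={b=2, c=11, e=13})

Answer: 2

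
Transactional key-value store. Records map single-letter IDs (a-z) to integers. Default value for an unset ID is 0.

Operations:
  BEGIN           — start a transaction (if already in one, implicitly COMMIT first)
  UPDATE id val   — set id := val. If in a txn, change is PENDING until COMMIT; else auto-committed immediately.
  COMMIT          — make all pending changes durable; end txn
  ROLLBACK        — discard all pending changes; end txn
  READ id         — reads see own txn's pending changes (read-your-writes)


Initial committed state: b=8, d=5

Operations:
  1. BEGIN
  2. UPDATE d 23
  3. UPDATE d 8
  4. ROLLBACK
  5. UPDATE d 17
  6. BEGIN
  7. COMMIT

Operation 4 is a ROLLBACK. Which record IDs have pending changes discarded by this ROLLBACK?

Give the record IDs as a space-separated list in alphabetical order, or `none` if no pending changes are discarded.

Initial committed: {b=8, d=5}
Op 1: BEGIN: in_txn=True, pending={}
Op 2: UPDATE d=23 (pending; pending now {d=23})
Op 3: UPDATE d=8 (pending; pending now {d=8})
Op 4: ROLLBACK: discarded pending ['d']; in_txn=False
Op 5: UPDATE d=17 (auto-commit; committed d=17)
Op 6: BEGIN: in_txn=True, pending={}
Op 7: COMMIT: merged [] into committed; committed now {b=8, d=17}
ROLLBACK at op 4 discards: ['d']

Answer: d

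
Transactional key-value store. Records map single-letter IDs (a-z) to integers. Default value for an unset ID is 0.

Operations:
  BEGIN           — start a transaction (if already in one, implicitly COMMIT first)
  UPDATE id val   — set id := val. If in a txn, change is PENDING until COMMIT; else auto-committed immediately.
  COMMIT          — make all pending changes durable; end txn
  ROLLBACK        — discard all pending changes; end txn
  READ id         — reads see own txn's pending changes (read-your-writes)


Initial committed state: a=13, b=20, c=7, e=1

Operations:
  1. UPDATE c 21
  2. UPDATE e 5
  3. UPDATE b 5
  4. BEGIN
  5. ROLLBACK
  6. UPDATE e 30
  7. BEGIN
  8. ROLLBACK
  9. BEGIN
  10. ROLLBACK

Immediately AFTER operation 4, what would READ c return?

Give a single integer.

Initial committed: {a=13, b=20, c=7, e=1}
Op 1: UPDATE c=21 (auto-commit; committed c=21)
Op 2: UPDATE e=5 (auto-commit; committed e=5)
Op 3: UPDATE b=5 (auto-commit; committed b=5)
Op 4: BEGIN: in_txn=True, pending={}
After op 4: visible(c) = 21 (pending={}, committed={a=13, b=5, c=21, e=5})

Answer: 21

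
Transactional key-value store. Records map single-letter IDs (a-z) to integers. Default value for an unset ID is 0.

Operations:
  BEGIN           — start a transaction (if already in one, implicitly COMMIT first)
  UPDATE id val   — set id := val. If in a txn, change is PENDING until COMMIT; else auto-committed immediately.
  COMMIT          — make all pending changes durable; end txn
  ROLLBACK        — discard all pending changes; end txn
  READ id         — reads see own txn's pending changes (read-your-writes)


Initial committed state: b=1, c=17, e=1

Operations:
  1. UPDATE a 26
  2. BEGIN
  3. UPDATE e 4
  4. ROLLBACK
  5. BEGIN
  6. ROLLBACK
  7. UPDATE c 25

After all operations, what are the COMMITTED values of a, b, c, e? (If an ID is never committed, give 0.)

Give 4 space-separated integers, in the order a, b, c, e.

Initial committed: {b=1, c=17, e=1}
Op 1: UPDATE a=26 (auto-commit; committed a=26)
Op 2: BEGIN: in_txn=True, pending={}
Op 3: UPDATE e=4 (pending; pending now {e=4})
Op 4: ROLLBACK: discarded pending ['e']; in_txn=False
Op 5: BEGIN: in_txn=True, pending={}
Op 6: ROLLBACK: discarded pending []; in_txn=False
Op 7: UPDATE c=25 (auto-commit; committed c=25)
Final committed: {a=26, b=1, c=25, e=1}

Answer: 26 1 25 1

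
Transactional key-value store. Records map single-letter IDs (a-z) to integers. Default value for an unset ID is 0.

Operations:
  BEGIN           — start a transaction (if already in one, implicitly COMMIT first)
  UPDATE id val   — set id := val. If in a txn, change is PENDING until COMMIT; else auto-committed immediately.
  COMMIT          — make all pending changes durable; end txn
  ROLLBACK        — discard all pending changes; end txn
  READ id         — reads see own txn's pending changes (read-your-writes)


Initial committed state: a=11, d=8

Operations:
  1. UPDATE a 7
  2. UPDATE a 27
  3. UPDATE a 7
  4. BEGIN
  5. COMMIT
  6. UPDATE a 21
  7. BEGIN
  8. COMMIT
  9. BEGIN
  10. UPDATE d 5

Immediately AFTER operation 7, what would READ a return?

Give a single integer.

Answer: 21

Derivation:
Initial committed: {a=11, d=8}
Op 1: UPDATE a=7 (auto-commit; committed a=7)
Op 2: UPDATE a=27 (auto-commit; committed a=27)
Op 3: UPDATE a=7 (auto-commit; committed a=7)
Op 4: BEGIN: in_txn=True, pending={}
Op 5: COMMIT: merged [] into committed; committed now {a=7, d=8}
Op 6: UPDATE a=21 (auto-commit; committed a=21)
Op 7: BEGIN: in_txn=True, pending={}
After op 7: visible(a) = 21 (pending={}, committed={a=21, d=8})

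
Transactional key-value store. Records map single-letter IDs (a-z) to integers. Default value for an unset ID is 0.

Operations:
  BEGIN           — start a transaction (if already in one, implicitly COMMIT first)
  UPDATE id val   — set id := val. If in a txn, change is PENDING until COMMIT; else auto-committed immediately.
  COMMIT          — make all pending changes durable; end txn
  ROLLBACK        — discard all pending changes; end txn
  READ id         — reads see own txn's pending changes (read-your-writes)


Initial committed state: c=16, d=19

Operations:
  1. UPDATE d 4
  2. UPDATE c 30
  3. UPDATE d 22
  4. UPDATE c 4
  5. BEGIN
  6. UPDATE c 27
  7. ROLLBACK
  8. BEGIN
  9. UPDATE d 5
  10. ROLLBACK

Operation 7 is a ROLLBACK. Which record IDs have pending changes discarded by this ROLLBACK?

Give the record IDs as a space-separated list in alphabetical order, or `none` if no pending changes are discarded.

Answer: c

Derivation:
Initial committed: {c=16, d=19}
Op 1: UPDATE d=4 (auto-commit; committed d=4)
Op 2: UPDATE c=30 (auto-commit; committed c=30)
Op 3: UPDATE d=22 (auto-commit; committed d=22)
Op 4: UPDATE c=4 (auto-commit; committed c=4)
Op 5: BEGIN: in_txn=True, pending={}
Op 6: UPDATE c=27 (pending; pending now {c=27})
Op 7: ROLLBACK: discarded pending ['c']; in_txn=False
Op 8: BEGIN: in_txn=True, pending={}
Op 9: UPDATE d=5 (pending; pending now {d=5})
Op 10: ROLLBACK: discarded pending ['d']; in_txn=False
ROLLBACK at op 7 discards: ['c']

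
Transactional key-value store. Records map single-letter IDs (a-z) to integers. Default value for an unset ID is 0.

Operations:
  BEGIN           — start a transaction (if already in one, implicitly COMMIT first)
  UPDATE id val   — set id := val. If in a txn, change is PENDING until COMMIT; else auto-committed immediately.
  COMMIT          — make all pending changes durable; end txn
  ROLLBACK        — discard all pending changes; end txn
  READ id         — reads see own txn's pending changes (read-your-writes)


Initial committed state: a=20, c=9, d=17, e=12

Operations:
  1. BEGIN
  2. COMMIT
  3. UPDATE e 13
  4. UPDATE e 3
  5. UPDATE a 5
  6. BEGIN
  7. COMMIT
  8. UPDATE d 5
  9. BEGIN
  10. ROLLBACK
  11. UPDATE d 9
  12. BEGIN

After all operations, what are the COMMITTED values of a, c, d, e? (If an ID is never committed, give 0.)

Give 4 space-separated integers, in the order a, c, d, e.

Initial committed: {a=20, c=9, d=17, e=12}
Op 1: BEGIN: in_txn=True, pending={}
Op 2: COMMIT: merged [] into committed; committed now {a=20, c=9, d=17, e=12}
Op 3: UPDATE e=13 (auto-commit; committed e=13)
Op 4: UPDATE e=3 (auto-commit; committed e=3)
Op 5: UPDATE a=5 (auto-commit; committed a=5)
Op 6: BEGIN: in_txn=True, pending={}
Op 7: COMMIT: merged [] into committed; committed now {a=5, c=9, d=17, e=3}
Op 8: UPDATE d=5 (auto-commit; committed d=5)
Op 9: BEGIN: in_txn=True, pending={}
Op 10: ROLLBACK: discarded pending []; in_txn=False
Op 11: UPDATE d=9 (auto-commit; committed d=9)
Op 12: BEGIN: in_txn=True, pending={}
Final committed: {a=5, c=9, d=9, e=3}

Answer: 5 9 9 3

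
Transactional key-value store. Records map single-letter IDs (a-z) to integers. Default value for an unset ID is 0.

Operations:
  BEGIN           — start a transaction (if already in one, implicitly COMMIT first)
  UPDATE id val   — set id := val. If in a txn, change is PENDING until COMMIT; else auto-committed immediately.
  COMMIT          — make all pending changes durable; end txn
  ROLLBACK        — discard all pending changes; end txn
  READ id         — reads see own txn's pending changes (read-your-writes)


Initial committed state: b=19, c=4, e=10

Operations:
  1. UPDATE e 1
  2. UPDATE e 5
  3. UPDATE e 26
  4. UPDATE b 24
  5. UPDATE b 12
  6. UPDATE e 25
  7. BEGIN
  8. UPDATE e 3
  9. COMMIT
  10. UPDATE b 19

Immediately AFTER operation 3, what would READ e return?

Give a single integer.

Answer: 26

Derivation:
Initial committed: {b=19, c=4, e=10}
Op 1: UPDATE e=1 (auto-commit; committed e=1)
Op 2: UPDATE e=5 (auto-commit; committed e=5)
Op 3: UPDATE e=26 (auto-commit; committed e=26)
After op 3: visible(e) = 26 (pending={}, committed={b=19, c=4, e=26})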